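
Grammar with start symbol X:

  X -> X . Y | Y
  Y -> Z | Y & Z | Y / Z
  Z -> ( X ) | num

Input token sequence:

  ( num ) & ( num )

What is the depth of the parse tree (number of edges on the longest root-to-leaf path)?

7

[X [Y [Y [Z ( [X [Y [Z num]]] )]] & [Z ( [X [Y [Z num]]] )]]]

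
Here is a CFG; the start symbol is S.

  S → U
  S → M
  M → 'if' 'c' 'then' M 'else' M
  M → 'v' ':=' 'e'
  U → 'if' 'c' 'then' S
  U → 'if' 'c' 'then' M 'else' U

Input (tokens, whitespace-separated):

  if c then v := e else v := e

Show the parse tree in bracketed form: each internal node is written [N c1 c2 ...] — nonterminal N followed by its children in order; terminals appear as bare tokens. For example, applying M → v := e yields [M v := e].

[S [M if c then [M v := e] else [M v := e]]]

S
M
if c then M else M
if c then v := e else M
if c then v := e else v := e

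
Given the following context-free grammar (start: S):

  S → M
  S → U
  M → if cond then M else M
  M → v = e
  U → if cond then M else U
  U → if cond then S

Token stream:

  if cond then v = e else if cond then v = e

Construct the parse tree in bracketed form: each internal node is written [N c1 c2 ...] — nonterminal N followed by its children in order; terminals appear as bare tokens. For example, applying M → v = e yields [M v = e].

S
U
if cond then M else U
if cond then v = e else U
if cond then v = e else if cond then S
if cond then v = e else if cond then M
if cond then v = e else if cond then v = e

[S [U if cond then [M v = e] else [U if cond then [S [M v = e]]]]]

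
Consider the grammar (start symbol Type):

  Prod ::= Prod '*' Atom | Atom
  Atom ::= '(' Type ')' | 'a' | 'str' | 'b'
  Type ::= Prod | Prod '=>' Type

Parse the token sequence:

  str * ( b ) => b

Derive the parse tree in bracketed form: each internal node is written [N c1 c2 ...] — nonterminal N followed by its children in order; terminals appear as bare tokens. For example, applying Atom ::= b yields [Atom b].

[Type [Prod [Prod [Atom str]] * [Atom ( [Type [Prod [Atom b]]] )]] => [Type [Prod [Atom b]]]]

Type
Prod => Type
Prod * Atom => Type
Atom * Atom => Type
str * Atom => Type
str * ( Type ) => Type
str * ( Prod ) => Type
str * ( Atom ) => Type
str * ( b ) => Type
str * ( b ) => Prod
str * ( b ) => Atom
str * ( b ) => b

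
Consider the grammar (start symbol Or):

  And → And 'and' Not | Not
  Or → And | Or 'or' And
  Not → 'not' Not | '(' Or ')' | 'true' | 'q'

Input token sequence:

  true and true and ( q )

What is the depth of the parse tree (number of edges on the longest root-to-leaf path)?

[Or [And [And [And [Not true]] and [Not true]] and [Not ( [Or [And [Not q]]] )]]]

6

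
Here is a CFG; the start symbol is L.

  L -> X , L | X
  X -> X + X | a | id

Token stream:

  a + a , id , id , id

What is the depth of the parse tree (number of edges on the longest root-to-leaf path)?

[L [X [X a] + [X a]] , [L [X id] , [L [X id] , [L [X id]]]]]

5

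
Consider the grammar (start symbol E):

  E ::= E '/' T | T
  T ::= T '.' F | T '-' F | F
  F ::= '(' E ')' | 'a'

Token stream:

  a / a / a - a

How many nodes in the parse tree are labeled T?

4

[E [E [E [T [F a]]] / [T [F a]]] / [T [T [F a]] - [F a]]]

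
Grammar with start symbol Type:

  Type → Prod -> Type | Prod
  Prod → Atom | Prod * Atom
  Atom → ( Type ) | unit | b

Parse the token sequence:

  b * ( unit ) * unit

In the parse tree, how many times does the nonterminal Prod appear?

4

[Type [Prod [Prod [Prod [Atom b]] * [Atom ( [Type [Prod [Atom unit]]] )]] * [Atom unit]]]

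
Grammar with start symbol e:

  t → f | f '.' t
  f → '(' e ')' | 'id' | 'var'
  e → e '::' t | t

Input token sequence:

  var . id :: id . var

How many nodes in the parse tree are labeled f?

[e [e [t [f var] . [t [f id]]]] :: [t [f id] . [t [f var]]]]

4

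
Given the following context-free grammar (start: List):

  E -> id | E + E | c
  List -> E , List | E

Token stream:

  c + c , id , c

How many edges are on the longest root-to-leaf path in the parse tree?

[List [E [E c] + [E c]] , [List [E id] , [List [E c]]]]

4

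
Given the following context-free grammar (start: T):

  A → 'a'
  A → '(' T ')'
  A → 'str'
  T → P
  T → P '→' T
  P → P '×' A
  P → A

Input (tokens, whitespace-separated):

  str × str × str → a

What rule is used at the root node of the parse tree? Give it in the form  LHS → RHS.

[T [P [P [P [A str]] × [A str]] × [A str]] → [T [P [A a]]]]

T → P '→' T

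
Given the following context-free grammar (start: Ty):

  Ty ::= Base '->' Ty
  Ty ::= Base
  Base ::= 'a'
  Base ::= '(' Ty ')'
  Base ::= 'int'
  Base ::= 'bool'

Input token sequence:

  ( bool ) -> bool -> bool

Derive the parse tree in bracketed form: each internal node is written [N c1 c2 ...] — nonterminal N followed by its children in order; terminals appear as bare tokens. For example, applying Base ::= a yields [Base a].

Ty
Base -> Ty
( Ty ) -> Ty
( Base ) -> Ty
( bool ) -> Ty
( bool ) -> Base -> Ty
( bool ) -> bool -> Ty
( bool ) -> bool -> Base
( bool ) -> bool -> bool

[Ty [Base ( [Ty [Base bool]] )] -> [Ty [Base bool] -> [Ty [Base bool]]]]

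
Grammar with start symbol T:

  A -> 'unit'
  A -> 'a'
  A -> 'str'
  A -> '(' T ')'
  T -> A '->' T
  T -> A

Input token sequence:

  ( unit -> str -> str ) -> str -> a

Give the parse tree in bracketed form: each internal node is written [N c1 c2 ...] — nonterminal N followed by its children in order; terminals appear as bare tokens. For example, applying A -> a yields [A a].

T
A -> T
( T ) -> T
( A -> T ) -> T
( unit -> T ) -> T
( unit -> A -> T ) -> T
( unit -> str -> T ) -> T
( unit -> str -> A ) -> T
( unit -> str -> str ) -> T
( unit -> str -> str ) -> A -> T
( unit -> str -> str ) -> str -> T
( unit -> str -> str ) -> str -> A
( unit -> str -> str ) -> str -> a

[T [A ( [T [A unit] -> [T [A str] -> [T [A str]]]] )] -> [T [A str] -> [T [A a]]]]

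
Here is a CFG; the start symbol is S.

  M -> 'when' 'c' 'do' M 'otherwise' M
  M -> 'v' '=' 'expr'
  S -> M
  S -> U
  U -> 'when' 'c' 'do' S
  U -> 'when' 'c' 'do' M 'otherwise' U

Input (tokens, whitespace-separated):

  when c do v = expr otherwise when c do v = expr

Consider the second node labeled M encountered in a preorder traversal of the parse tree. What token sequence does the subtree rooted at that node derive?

[S [U when c do [M v = expr] otherwise [U when c do [S [M v = expr]]]]]

v = expr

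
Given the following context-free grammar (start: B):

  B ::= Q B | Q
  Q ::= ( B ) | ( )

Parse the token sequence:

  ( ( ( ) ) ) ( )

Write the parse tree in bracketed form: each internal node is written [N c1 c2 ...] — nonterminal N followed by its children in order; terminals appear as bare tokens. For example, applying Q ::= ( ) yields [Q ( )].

B
Q B
( B ) B
( Q ) B
( ( B ) ) B
( ( Q ) ) B
( ( ( ) ) ) B
( ( ( ) ) ) Q
( ( ( ) ) ) ( )

[B [Q ( [B [Q ( [B [Q ( )]] )]] )] [B [Q ( )]]]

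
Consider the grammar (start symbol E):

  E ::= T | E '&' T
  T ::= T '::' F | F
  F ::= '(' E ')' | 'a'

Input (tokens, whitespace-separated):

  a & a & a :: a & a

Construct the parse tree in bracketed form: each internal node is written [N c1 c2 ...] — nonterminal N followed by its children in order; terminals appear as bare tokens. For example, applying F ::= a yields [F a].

[E [E [E [E [T [F a]]] & [T [F a]]] & [T [T [F a]] :: [F a]]] & [T [F a]]]

E
E & T
E & T & T
E & T & T & T
T & T & T & T
F & T & T & T
a & T & T & T
a & F & T & T
a & a & T & T
a & a & T :: F & T
a & a & F :: F & T
a & a & a :: F & T
a & a & a :: a & T
a & a & a :: a & F
a & a & a :: a & a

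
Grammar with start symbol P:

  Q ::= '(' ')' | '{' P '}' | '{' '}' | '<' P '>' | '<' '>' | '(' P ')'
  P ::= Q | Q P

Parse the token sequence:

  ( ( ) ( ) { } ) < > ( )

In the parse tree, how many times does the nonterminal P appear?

[P [Q ( [P [Q ( )] [P [Q ( )] [P [Q { }]]]] )] [P [Q < >] [P [Q ( )]]]]

6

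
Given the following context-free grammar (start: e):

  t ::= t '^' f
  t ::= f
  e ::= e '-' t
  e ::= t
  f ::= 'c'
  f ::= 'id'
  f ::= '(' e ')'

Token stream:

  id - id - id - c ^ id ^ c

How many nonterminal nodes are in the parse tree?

[e [e [e [e [t [f id]]] - [t [f id]]] - [t [f id]]] - [t [t [t [f c]] ^ [f id]] ^ [f c]]]

16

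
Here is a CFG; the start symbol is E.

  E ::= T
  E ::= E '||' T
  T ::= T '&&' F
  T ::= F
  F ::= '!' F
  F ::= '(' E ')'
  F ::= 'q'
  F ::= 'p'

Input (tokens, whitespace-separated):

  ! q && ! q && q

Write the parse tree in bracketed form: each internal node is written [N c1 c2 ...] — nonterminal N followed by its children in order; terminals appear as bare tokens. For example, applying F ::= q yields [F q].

[E [T [T [T [F ! [F q]]] && [F ! [F q]]] && [F q]]]

E
T
T && F
T && F && F
F && F && F
! F && F && F
! q && F && F
! q && ! F && F
! q && ! q && F
! q && ! q && q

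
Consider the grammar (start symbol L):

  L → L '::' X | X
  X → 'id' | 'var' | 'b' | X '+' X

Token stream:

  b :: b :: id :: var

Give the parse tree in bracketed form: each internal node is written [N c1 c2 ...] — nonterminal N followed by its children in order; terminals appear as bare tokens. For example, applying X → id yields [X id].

[L [L [L [L [X b]] :: [X b]] :: [X id]] :: [X var]]

L
L :: X
L :: X :: X
L :: X :: X :: X
X :: X :: X :: X
b :: X :: X :: X
b :: b :: X :: X
b :: b :: id :: X
b :: b :: id :: var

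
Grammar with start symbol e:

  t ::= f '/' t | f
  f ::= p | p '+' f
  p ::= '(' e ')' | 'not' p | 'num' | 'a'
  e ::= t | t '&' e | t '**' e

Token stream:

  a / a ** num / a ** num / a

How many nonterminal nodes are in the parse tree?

[e [t [f [p a]] / [t [f [p a]]]] ** [e [t [f [p num]] / [t [f [p a]]]] ** [e [t [f [p num]] / [t [f [p a]]]]]]]

21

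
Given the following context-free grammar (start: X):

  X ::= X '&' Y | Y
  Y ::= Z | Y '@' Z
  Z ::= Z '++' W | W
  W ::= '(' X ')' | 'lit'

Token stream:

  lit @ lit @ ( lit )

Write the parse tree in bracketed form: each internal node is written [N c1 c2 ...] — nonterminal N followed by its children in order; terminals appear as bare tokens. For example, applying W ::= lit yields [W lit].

X
Y
Y @ Z
Y @ Z @ Z
Z @ Z @ Z
W @ Z @ Z
lit @ Z @ Z
lit @ W @ Z
lit @ lit @ Z
lit @ lit @ W
lit @ lit @ ( X )
lit @ lit @ ( Y )
lit @ lit @ ( Z )
lit @ lit @ ( W )
lit @ lit @ ( lit )

[X [Y [Y [Y [Z [W lit]]] @ [Z [W lit]]] @ [Z [W ( [X [Y [Z [W lit]]]] )]]]]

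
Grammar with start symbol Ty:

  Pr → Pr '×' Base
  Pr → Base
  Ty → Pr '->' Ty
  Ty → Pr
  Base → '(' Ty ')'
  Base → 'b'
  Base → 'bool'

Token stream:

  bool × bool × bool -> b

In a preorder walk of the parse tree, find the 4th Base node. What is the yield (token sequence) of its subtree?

b

[Ty [Pr [Pr [Pr [Base bool]] × [Base bool]] × [Base bool]] -> [Ty [Pr [Base b]]]]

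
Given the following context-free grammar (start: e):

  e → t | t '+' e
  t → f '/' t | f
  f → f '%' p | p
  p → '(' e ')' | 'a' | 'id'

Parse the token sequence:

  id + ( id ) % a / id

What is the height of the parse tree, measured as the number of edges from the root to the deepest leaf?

10

[e [t [f [p id]]] + [e [t [f [f [p ( [e [t [f [p id]]]] )]] % [p a]] / [t [f [p id]]]]]]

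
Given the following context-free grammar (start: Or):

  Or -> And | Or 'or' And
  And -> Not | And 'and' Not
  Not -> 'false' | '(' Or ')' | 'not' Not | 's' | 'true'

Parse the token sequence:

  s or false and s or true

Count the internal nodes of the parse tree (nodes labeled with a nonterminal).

11

[Or [Or [Or [And [Not s]]] or [And [And [Not false]] and [Not s]]] or [And [Not true]]]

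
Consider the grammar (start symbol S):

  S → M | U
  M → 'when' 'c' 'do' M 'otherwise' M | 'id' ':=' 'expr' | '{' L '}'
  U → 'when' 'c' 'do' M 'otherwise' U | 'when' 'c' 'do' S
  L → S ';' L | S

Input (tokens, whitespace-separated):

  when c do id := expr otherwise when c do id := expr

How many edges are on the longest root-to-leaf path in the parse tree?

5

[S [U when c do [M id := expr] otherwise [U when c do [S [M id := expr]]]]]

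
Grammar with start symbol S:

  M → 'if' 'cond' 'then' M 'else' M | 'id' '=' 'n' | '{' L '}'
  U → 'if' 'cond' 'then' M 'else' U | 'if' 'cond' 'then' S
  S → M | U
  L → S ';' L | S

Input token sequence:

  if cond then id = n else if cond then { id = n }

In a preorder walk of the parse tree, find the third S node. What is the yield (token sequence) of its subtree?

id = n

[S [U if cond then [M id = n] else [U if cond then [S [M { [L [S [M id = n]]] }]]]]]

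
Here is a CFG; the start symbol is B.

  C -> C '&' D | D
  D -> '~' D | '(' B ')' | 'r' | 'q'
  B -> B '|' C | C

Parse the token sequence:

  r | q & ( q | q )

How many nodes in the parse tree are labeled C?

5

[B [B [C [D r]]] | [C [C [D q]] & [D ( [B [B [C [D q]]] | [C [D q]]] )]]]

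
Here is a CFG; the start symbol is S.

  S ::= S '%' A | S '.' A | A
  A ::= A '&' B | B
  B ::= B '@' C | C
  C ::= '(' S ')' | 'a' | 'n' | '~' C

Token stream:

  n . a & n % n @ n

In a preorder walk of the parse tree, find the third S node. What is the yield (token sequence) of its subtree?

n

[S [S [S [A [B [C n]]]] . [A [A [B [C a]]] & [B [C n]]]] % [A [B [B [C n]] @ [C n]]]]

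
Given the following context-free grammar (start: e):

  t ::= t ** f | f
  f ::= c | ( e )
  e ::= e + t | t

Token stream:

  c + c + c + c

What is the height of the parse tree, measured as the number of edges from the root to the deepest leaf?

[e [e [e [e [t [f c]]] + [t [f c]]] + [t [f c]]] + [t [f c]]]

6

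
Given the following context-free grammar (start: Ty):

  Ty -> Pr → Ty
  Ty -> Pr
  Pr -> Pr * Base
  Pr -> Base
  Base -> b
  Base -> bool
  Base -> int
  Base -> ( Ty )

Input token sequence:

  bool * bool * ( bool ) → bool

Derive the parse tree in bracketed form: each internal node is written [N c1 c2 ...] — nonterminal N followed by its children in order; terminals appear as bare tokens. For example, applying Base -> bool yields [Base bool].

Ty
Pr → Ty
Pr * Base → Ty
Pr * Base * Base → Ty
Base * Base * Base → Ty
bool * Base * Base → Ty
bool * bool * Base → Ty
bool * bool * ( Ty ) → Ty
bool * bool * ( Pr ) → Ty
bool * bool * ( Base ) → Ty
bool * bool * ( bool ) → Ty
bool * bool * ( bool ) → Pr
bool * bool * ( bool ) → Base
bool * bool * ( bool ) → bool

[Ty [Pr [Pr [Pr [Base bool]] * [Base bool]] * [Base ( [Ty [Pr [Base bool]]] )]] → [Ty [Pr [Base bool]]]]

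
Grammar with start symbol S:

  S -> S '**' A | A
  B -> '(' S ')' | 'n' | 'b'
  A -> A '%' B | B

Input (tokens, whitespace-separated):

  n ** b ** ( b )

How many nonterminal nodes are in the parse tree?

[S [S [S [A [B n]]] ** [A [B b]]] ** [A [B ( [S [A [B b]]] )]]]

12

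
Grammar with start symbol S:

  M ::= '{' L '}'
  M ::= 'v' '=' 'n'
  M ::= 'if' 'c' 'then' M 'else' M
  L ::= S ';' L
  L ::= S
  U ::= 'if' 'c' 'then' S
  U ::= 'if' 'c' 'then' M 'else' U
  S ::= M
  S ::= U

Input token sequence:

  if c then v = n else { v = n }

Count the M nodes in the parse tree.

[S [M if c then [M v = n] else [M { [L [S [M v = n]]] }]]]

4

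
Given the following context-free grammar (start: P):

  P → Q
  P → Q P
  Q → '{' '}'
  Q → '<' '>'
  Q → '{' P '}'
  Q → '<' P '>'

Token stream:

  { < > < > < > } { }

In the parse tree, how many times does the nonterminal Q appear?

5

[P [Q { [P [Q < >] [P [Q < >] [P [Q < >]]]] }] [P [Q { }]]]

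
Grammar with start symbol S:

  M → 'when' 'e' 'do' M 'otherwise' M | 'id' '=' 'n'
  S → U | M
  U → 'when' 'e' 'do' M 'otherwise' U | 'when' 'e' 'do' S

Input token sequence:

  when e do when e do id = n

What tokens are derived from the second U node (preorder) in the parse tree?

when e do id = n

[S [U when e do [S [U when e do [S [M id = n]]]]]]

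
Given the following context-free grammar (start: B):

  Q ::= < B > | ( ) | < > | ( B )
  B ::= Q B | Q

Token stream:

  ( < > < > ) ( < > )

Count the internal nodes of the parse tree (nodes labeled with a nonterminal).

[B [Q ( [B [Q < >] [B [Q < >]]] )] [B [Q ( [B [Q < >]] )]]]

10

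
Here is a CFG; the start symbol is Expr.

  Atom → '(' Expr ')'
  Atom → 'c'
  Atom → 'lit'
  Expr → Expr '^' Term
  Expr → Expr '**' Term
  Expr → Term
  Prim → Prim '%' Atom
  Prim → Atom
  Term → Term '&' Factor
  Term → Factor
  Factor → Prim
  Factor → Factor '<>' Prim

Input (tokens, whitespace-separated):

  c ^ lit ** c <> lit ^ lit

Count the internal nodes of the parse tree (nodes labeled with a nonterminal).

23

[Expr [Expr [Expr [Expr [Term [Factor [Prim [Atom c]]]]] ^ [Term [Factor [Prim [Atom lit]]]]] ** [Term [Factor [Factor [Prim [Atom c]]] <> [Prim [Atom lit]]]]] ^ [Term [Factor [Prim [Atom lit]]]]]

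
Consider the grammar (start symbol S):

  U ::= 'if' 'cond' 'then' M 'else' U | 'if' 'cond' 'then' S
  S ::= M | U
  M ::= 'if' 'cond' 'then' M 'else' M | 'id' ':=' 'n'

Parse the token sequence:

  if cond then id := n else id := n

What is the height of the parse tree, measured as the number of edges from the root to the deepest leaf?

3

[S [M if cond then [M id := n] else [M id := n]]]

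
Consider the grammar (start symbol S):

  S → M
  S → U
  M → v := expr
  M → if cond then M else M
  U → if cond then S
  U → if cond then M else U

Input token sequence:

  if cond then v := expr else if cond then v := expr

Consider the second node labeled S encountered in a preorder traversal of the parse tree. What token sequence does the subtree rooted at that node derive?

v := expr

[S [U if cond then [M v := expr] else [U if cond then [S [M v := expr]]]]]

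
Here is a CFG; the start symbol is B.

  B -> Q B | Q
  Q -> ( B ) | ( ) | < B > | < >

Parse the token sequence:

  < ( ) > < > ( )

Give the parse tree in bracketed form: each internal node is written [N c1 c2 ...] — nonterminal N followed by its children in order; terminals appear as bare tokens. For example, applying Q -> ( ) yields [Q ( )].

[B [Q < [B [Q ( )]] >] [B [Q < >] [B [Q ( )]]]]

B
Q B
< B > B
< Q > B
< ( ) > B
< ( ) > Q B
< ( ) > < > B
< ( ) > < > Q
< ( ) > < > ( )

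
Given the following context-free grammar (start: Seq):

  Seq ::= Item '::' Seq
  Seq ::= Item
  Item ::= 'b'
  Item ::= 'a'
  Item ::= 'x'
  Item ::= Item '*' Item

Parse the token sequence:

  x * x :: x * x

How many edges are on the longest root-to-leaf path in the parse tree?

[Seq [Item [Item x] * [Item x]] :: [Seq [Item [Item x] * [Item x]]]]

4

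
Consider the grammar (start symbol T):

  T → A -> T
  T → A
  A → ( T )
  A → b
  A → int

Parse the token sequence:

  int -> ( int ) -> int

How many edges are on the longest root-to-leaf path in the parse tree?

5

[T [A int] -> [T [A ( [T [A int]] )] -> [T [A int]]]]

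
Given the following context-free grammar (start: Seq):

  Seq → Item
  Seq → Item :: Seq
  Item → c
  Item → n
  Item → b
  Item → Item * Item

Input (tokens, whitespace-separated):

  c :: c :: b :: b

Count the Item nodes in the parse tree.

[Seq [Item c] :: [Seq [Item c] :: [Seq [Item b] :: [Seq [Item b]]]]]

4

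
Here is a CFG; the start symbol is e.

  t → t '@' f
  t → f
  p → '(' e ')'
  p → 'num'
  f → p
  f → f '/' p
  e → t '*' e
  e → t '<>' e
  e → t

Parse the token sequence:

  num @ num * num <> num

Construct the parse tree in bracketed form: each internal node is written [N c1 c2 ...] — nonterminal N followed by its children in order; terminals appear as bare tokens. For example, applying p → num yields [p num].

[e [t [t [f [p num]]] @ [f [p num]]] * [e [t [f [p num]]] <> [e [t [f [p num]]]]]]

e
t * e
t @ f * e
f @ f * e
p @ f * e
num @ f * e
num @ p * e
num @ num * e
num @ num * t <> e
num @ num * f <> e
num @ num * p <> e
num @ num * num <> e
num @ num * num <> t
num @ num * num <> f
num @ num * num <> p
num @ num * num <> num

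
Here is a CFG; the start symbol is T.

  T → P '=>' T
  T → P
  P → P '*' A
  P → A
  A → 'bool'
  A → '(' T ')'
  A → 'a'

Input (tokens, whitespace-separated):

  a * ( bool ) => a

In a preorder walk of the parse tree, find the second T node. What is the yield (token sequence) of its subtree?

bool

[T [P [P [A a]] * [A ( [T [P [A bool]]] )]] => [T [P [A a]]]]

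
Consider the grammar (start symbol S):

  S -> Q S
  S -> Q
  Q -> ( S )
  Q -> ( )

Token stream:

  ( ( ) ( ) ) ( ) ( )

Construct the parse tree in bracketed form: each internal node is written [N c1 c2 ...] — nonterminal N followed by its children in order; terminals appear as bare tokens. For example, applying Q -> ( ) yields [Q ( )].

[S [Q ( [S [Q ( )] [S [Q ( )]]] )] [S [Q ( )] [S [Q ( )]]]]

S
Q S
( S ) S
( Q S ) S
( ( ) S ) S
( ( ) Q ) S
( ( ) ( ) ) S
( ( ) ( ) ) Q S
( ( ) ( ) ) ( ) S
( ( ) ( ) ) ( ) Q
( ( ) ( ) ) ( ) ( )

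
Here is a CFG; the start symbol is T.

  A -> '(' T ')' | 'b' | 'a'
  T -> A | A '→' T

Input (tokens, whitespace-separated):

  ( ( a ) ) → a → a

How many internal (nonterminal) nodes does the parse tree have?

[T [A ( [T [A ( [T [A a]] )]] )] → [T [A a] → [T [A a]]]]

10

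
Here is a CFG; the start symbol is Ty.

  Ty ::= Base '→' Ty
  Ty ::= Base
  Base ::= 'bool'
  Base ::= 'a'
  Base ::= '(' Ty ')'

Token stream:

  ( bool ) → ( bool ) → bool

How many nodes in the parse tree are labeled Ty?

[Ty [Base ( [Ty [Base bool]] )] → [Ty [Base ( [Ty [Base bool]] )] → [Ty [Base bool]]]]

5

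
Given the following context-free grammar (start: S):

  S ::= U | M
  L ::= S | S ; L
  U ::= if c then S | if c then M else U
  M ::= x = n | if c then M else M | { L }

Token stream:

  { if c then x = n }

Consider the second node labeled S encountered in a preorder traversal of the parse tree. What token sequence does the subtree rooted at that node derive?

[S [M { [L [S [U if c then [S [M x = n]]]]] }]]

if c then x = n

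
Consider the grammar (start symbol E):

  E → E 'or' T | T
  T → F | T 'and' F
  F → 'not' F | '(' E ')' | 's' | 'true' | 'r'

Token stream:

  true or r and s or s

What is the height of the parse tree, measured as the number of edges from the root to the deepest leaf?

5

[E [E [E [T [F true]]] or [T [T [F r]] and [F s]]] or [T [F s]]]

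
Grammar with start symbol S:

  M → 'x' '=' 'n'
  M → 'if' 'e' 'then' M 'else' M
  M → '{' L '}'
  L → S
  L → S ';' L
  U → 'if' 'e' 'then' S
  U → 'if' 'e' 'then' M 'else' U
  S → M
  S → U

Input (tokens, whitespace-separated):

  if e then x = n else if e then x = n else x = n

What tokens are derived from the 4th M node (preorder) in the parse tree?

x = n

[S [M if e then [M x = n] else [M if e then [M x = n] else [M x = n]]]]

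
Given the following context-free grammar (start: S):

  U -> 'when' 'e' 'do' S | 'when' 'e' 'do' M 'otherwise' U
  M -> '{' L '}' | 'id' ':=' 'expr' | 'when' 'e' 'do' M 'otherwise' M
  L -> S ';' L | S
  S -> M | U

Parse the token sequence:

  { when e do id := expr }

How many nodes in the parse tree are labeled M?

[S [M { [L [S [U when e do [S [M id := expr]]]]] }]]

2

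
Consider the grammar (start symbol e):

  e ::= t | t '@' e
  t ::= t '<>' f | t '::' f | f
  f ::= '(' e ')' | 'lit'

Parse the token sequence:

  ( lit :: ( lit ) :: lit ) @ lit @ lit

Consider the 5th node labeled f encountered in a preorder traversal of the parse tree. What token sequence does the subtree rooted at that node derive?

lit

[e [t [f ( [e [t [t [t [f lit]] :: [f ( [e [t [f lit]]] )]] :: [f lit]]] )]] @ [e [t [f lit]] @ [e [t [f lit]]]]]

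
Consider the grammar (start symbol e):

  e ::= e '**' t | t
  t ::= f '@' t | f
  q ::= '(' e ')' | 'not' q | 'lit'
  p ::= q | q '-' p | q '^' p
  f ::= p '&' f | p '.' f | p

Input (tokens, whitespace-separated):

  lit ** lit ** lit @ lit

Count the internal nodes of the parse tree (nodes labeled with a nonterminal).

19

[e [e [e [t [f [p [q lit]]]]] ** [t [f [p [q lit]]]]] ** [t [f [p [q lit]]] @ [t [f [p [q lit]]]]]]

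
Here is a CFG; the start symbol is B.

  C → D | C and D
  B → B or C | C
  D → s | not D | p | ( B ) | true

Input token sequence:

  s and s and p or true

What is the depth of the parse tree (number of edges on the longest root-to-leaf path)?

[B [B [C [C [C [D s]] and [D s]] and [D p]]] or [C [D true]]]

6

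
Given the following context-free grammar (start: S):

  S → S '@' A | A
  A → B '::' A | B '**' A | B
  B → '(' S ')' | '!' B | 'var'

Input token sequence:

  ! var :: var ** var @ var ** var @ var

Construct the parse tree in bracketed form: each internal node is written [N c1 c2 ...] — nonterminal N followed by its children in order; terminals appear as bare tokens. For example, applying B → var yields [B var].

[S [S [S [A [B ! [B var]] :: [A [B var] ** [A [B var]]]]] @ [A [B var] ** [A [B var]]]] @ [A [B var]]]

S
S @ A
S @ A @ A
A @ A @ A
B :: A @ A @ A
! B :: A @ A @ A
! var :: A @ A @ A
! var :: B ** A @ A @ A
! var :: var ** A @ A @ A
! var :: var ** B @ A @ A
! var :: var ** var @ A @ A
! var :: var ** var @ B ** A @ A
! var :: var ** var @ var ** A @ A
! var :: var ** var @ var ** B @ A
! var :: var ** var @ var ** var @ A
! var :: var ** var @ var ** var @ B
! var :: var ** var @ var ** var @ var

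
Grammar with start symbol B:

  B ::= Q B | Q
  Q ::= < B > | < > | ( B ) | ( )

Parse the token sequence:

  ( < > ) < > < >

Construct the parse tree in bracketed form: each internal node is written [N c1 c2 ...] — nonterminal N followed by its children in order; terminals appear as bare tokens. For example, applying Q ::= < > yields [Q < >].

[B [Q ( [B [Q < >]] )] [B [Q < >] [B [Q < >]]]]

B
Q B
( B ) B
( Q ) B
( < > ) B
( < > ) Q B
( < > ) < > B
( < > ) < > Q
( < > ) < > < >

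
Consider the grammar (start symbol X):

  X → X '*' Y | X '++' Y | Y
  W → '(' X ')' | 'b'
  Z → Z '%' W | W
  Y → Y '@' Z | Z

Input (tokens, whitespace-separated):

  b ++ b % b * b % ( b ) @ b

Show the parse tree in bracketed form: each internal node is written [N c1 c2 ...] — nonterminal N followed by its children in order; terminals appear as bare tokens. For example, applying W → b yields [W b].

[X [X [X [Y [Z [W b]]]] ++ [Y [Z [Z [W b]] % [W b]]]] * [Y [Y [Z [Z [W b]] % [W ( [X [Y [Z [W b]]]] )]]] @ [Z [W b]]]]

X
X * Y
X ++ Y * Y
Y ++ Y * Y
Z ++ Y * Y
W ++ Y * Y
b ++ Y * Y
b ++ Z * Y
b ++ Z % W * Y
b ++ W % W * Y
b ++ b % W * Y
b ++ b % b * Y
b ++ b % b * Y @ Z
b ++ b % b * Z @ Z
b ++ b % b * Z % W @ Z
b ++ b % b * W % W @ Z
b ++ b % b * b % W @ Z
b ++ b % b * b % ( X ) @ Z
b ++ b % b * b % ( Y ) @ Z
b ++ b % b * b % ( Z ) @ Z
b ++ b % b * b % ( W ) @ Z
b ++ b % b * b % ( b ) @ Z
b ++ b % b * b % ( b ) @ W
b ++ b % b * b % ( b ) @ b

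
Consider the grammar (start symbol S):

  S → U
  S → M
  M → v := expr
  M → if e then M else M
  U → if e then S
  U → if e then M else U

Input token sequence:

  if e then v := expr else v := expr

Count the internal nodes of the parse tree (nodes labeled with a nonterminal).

4

[S [M if e then [M v := expr] else [M v := expr]]]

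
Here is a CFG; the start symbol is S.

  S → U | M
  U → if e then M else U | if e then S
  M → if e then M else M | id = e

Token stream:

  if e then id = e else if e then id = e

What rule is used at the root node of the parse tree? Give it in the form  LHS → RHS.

S → U

[S [U if e then [M id = e] else [U if e then [S [M id = e]]]]]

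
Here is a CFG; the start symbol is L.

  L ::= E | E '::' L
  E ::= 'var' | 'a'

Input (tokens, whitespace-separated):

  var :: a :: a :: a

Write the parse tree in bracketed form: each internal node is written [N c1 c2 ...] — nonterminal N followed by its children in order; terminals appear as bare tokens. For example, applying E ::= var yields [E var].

[L [E var] :: [L [E a] :: [L [E a] :: [L [E a]]]]]

L
E :: L
var :: L
var :: E :: L
var :: a :: L
var :: a :: E :: L
var :: a :: a :: L
var :: a :: a :: E
var :: a :: a :: a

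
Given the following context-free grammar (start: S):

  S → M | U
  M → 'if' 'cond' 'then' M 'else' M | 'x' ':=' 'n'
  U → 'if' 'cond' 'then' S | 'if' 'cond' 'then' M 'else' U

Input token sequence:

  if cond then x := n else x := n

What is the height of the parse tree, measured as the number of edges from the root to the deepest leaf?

3

[S [M if cond then [M x := n] else [M x := n]]]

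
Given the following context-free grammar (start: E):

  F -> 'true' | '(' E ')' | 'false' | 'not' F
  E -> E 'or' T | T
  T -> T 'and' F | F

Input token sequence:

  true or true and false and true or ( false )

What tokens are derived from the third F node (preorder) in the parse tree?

false

[E [E [E [T [F true]]] or [T [T [T [F true]] and [F false]] and [F true]]] or [T [F ( [E [T [F false]]] )]]]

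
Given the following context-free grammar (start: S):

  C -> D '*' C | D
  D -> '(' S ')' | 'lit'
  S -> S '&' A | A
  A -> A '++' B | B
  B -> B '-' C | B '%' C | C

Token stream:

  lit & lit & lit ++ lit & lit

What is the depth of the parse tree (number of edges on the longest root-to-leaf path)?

[S [S [S [S [A [B [C [D lit]]]]] & [A [B [C [D lit]]]]] & [A [A [B [C [D lit]]]] ++ [B [C [D lit]]]]] & [A [B [C [D lit]]]]]

8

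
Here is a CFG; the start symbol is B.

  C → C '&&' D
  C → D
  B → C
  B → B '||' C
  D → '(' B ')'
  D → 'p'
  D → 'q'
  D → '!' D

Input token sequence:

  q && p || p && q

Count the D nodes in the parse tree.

4

[B [B [C [C [D q]] && [D p]]] || [C [C [D p]] && [D q]]]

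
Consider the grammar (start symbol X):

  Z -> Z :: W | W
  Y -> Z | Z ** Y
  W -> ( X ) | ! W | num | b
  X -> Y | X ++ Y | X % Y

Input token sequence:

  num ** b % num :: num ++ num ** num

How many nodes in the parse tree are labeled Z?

[X [X [X [Y [Z [W num]] ** [Y [Z [W b]]]]] % [Y [Z [Z [W num]] :: [W num]]]] ++ [Y [Z [W num]] ** [Y [Z [W num]]]]]

6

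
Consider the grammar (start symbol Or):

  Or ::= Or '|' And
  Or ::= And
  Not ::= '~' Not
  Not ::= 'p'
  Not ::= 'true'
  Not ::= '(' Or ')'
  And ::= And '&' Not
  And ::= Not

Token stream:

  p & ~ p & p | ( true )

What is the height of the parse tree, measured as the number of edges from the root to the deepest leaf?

6

[Or [Or [And [And [And [Not p]] & [Not ~ [Not p]]] & [Not p]]] | [And [Not ( [Or [And [Not true]]] )]]]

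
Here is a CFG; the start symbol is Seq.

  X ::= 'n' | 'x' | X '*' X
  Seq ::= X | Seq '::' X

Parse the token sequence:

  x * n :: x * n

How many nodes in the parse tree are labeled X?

6

[Seq [Seq [X [X x] * [X n]]] :: [X [X x] * [X n]]]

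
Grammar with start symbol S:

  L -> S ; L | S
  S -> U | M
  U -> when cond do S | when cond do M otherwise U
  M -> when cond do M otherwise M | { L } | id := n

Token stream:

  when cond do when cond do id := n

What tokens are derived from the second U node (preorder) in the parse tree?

when cond do id := n

[S [U when cond do [S [U when cond do [S [M id := n]]]]]]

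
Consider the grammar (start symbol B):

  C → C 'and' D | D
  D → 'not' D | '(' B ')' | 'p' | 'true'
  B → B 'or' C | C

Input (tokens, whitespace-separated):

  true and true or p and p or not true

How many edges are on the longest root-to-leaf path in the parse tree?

6

[B [B [B [C [C [D true]] and [D true]]] or [C [C [D p]] and [D p]]] or [C [D not [D true]]]]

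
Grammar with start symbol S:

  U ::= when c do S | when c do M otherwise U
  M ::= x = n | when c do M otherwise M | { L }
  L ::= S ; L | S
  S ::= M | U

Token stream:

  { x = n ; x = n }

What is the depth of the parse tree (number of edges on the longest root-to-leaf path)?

[S [M { [L [S [M x = n]] ; [L [S [M x = n]]]] }]]

6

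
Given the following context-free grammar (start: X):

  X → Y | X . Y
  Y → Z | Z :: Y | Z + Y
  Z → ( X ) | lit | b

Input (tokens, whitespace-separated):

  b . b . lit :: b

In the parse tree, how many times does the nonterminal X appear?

[X [X [X [Y [Z b]]] . [Y [Z b]]] . [Y [Z lit] :: [Y [Z b]]]]

3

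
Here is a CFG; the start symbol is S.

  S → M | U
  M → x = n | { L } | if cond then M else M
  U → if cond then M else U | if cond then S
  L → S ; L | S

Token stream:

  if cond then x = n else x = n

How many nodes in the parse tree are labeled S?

[S [M if cond then [M x = n] else [M x = n]]]

1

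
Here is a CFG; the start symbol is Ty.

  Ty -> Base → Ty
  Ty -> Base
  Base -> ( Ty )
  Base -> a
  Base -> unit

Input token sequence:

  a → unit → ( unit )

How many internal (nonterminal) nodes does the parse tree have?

8

[Ty [Base a] → [Ty [Base unit] → [Ty [Base ( [Ty [Base unit]] )]]]]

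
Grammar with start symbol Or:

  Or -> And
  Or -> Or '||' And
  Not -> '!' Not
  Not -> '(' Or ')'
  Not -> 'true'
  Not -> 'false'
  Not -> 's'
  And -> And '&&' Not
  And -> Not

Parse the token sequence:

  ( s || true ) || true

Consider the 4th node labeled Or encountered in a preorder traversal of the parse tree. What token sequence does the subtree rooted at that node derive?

s

[Or [Or [And [Not ( [Or [Or [And [Not s]]] || [And [Not true]]] )]]] || [And [Not true]]]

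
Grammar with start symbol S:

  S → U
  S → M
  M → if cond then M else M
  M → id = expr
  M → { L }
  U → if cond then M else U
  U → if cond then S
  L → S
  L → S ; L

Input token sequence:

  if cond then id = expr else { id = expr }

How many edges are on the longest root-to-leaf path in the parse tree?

6

[S [M if cond then [M id = expr] else [M { [L [S [M id = expr]]] }]]]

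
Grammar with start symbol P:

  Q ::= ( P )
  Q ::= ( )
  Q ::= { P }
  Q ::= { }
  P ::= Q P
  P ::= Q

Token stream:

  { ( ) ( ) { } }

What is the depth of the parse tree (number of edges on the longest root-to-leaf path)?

[P [Q { [P [Q ( )] [P [Q ( )] [P [Q { }]]]] }]]

6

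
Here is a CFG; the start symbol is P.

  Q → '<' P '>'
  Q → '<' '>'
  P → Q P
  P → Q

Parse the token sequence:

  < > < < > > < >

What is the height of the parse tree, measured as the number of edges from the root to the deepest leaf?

5

[P [Q < >] [P [Q < [P [Q < >]] >] [P [Q < >]]]]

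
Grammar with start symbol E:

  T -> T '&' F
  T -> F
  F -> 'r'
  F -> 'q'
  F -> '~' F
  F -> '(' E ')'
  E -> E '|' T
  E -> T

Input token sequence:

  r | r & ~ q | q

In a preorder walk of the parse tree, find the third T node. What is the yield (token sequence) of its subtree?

[E [E [E [T [F r]]] | [T [T [F r]] & [F ~ [F q]]]] | [T [F q]]]

r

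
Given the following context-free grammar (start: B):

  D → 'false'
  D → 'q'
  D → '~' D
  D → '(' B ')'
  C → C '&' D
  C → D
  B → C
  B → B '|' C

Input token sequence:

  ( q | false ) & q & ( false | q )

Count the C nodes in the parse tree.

7

[B [C [C [C [D ( [B [B [C [D q]]] | [C [D false]]] )]] & [D q]] & [D ( [B [B [C [D false]]] | [C [D q]]] )]]]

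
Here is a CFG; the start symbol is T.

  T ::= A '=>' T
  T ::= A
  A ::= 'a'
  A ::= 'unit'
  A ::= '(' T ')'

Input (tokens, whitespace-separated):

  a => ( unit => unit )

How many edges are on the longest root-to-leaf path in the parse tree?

6

[T [A a] => [T [A ( [T [A unit] => [T [A unit]]] )]]]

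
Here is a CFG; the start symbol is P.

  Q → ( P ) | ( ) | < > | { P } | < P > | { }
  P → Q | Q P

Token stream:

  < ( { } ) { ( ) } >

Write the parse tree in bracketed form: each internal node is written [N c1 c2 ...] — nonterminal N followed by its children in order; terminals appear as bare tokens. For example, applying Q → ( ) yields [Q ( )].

P
Q
< P >
< Q P >
< ( P ) P >
< ( Q ) P >
< ( { } ) P >
< ( { } ) Q >
< ( { } ) { P } >
< ( { } ) { Q } >
< ( { } ) { ( ) } >

[P [Q < [P [Q ( [P [Q { }]] )] [P [Q { [P [Q ( )]] }]]] >]]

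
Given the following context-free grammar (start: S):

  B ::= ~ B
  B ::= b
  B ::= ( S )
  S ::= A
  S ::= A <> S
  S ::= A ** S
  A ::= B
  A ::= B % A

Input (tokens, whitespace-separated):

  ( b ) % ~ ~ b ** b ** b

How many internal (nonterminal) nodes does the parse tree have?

16

[S [A [B ( [S [A [B b]]] )] % [A [B ~ [B ~ [B b]]]]] ** [S [A [B b]] ** [S [A [B b]]]]]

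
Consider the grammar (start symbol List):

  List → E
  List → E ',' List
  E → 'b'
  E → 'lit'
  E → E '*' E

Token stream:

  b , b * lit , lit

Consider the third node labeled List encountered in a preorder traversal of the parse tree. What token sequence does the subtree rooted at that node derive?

[List [E b] , [List [E [E b] * [E lit]] , [List [E lit]]]]

lit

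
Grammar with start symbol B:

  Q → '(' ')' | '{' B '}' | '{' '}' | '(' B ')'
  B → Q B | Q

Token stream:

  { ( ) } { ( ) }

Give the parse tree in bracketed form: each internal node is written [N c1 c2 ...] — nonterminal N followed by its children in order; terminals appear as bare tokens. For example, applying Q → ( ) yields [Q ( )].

[B [Q { [B [Q ( )]] }] [B [Q { [B [Q ( )]] }]]]

B
Q B
{ B } B
{ Q } B
{ ( ) } B
{ ( ) } Q
{ ( ) } { B }
{ ( ) } { Q }
{ ( ) } { ( ) }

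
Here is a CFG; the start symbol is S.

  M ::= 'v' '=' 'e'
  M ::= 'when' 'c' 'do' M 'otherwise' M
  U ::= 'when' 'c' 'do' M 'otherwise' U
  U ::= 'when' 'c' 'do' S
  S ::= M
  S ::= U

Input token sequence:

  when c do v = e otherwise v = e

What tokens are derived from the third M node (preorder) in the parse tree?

v = e

[S [M when c do [M v = e] otherwise [M v = e]]]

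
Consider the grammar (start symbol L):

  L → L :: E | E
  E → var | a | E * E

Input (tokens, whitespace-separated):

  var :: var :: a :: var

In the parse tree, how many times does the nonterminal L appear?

4

[L [L [L [L [E var]] :: [E var]] :: [E a]] :: [E var]]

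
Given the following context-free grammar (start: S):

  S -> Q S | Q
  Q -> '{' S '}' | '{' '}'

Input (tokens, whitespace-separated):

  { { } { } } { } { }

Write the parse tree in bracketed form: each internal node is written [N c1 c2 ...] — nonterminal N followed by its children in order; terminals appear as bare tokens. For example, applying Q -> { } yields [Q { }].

S
Q S
{ S } S
{ Q S } S
{ { } S } S
{ { } Q } S
{ { } { } } S
{ { } { } } Q S
{ { } { } } { } S
{ { } { } } { } Q
{ { } { } } { } { }

[S [Q { [S [Q { }] [S [Q { }]]] }] [S [Q { }] [S [Q { }]]]]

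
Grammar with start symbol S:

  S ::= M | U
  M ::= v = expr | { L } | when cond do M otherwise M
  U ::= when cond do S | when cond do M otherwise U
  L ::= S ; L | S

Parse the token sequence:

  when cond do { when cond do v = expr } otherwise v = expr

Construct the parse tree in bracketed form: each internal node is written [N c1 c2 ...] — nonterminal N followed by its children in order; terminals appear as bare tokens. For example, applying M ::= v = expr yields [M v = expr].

[S [M when cond do [M { [L [S [U when cond do [S [M v = expr]]]]] }] otherwise [M v = expr]]]

S
M
when cond do M otherwise M
when cond do { L } otherwise M
when cond do { S } otherwise M
when cond do { U } otherwise M
when cond do { when cond do S } otherwise M
when cond do { when cond do M } otherwise M
when cond do { when cond do v = expr } otherwise M
when cond do { when cond do v = expr } otherwise v = expr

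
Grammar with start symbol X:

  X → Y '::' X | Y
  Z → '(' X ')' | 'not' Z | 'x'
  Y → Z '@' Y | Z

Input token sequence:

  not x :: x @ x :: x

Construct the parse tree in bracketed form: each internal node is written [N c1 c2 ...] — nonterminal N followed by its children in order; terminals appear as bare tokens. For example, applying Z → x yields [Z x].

[X [Y [Z not [Z x]]] :: [X [Y [Z x] @ [Y [Z x]]] :: [X [Y [Z x]]]]]

X
Y :: X
Z :: X
not Z :: X
not x :: X
not x :: Y :: X
not x :: Z @ Y :: X
not x :: x @ Y :: X
not x :: x @ Z :: X
not x :: x @ x :: X
not x :: x @ x :: Y
not x :: x @ x :: Z
not x :: x @ x :: x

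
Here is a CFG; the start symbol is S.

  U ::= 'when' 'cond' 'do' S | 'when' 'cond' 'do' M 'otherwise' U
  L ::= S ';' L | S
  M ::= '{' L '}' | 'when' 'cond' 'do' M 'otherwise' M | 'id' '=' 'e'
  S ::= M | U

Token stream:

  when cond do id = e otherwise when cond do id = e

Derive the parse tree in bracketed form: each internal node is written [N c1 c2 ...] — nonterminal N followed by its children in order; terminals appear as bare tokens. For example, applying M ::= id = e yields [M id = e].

[S [U when cond do [M id = e] otherwise [U when cond do [S [M id = e]]]]]

S
U
when cond do M otherwise U
when cond do id = e otherwise U
when cond do id = e otherwise when cond do S
when cond do id = e otherwise when cond do M
when cond do id = e otherwise when cond do id = e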